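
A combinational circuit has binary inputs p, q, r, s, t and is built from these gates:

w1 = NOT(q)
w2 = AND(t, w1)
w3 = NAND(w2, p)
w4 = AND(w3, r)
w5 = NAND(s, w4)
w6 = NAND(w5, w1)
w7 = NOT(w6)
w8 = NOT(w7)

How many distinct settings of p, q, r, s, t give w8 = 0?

13

w8 = NOT(w7) must be 0, so w7 = 1.
w7 = NOT(w6) must be 1, so w6 = 0.
Enumerating the 32 input combinations, 13 give w8 = 0 and 19 give w8 = 1.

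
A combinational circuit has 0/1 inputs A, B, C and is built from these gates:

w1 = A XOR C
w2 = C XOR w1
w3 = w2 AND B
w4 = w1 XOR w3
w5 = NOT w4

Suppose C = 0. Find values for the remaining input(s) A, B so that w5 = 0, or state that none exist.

A=1, B=0

w5 = NOT w4 must be 0, so w4 = 1.
w4 = w1 XOR w3 must be 1, so w1 and w3 differ.
Check with C = 0 and A=1, B=0:
w1 = A XOR C = 1 XOR 0 = 1
w2 = C XOR w1 = 0 XOR 1 = 1
w3 = w2 AND B = 1 AND 0 = 0
w4 = w1 XOR w3 = 1 XOR 0 = 1
w5 = NOT w4 = NOT 1 = 0
So w5 = 0.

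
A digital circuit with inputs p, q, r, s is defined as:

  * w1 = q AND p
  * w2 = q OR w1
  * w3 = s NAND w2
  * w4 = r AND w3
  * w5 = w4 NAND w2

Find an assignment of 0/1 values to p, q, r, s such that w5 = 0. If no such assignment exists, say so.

Check with p=1, q=1, r=1, s=0:
w1 = q AND p = 1 AND 1 = 1
w2 = q OR w1 = 1 OR 1 = 1
w3 = s NAND w2 = 0 NAND 1 = 1
w4 = r AND w3 = 1 AND 1 = 1
w5 = w4 NAND w2 = 1 NAND 1 = 0
So w5 = 0 as required.

p=1, q=1, r=1, s=0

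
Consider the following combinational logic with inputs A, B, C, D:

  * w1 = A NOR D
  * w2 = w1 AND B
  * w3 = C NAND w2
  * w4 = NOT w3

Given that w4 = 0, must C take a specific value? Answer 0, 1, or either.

either

Both values of C occur among assignments with w4 = 0:
  C=0: A=0, B=0, C=0, D=0
  C=1: A=0, B=0, C=1, D=0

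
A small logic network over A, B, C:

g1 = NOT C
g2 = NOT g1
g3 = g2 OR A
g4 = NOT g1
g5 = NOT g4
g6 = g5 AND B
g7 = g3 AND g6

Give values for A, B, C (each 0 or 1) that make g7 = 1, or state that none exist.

A=1, B=1, C=0

g7 = g3 AND g6 must be 1, so both g3 = 1 and g6 = 1.
g3 = g2 OR A must be 1, so at least one of g2, A is 1.
Check with A=1, B=1, C=0:
g1 = NOT C = NOT 0 = 1
g2 = NOT g1 = NOT 1 = 0
g3 = g2 OR A = 0 OR 1 = 1
g4 = NOT g1 = NOT 1 = 0
g5 = NOT g4 = NOT 0 = 1
g6 = g5 AND B = 1 AND 1 = 1
g7 = g3 AND g6 = 1 AND 1 = 1
So g7 = 1 as required.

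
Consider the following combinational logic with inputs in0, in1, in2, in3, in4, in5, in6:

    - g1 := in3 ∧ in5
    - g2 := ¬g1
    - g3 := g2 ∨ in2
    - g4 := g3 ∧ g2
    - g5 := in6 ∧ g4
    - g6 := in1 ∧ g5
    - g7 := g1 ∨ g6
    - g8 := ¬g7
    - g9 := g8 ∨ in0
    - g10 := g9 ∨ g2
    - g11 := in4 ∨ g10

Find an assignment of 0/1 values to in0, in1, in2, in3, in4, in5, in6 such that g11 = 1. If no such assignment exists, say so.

in0=1 in1=0 in2=1 in3=1 in4=0 in5=1 in6=0

g11 = in4 ∨ g10 must be 1, so at least one of in4, g10 is 1.
Check with in0=1 in1=0 in2=1 in3=1 in4=0 in5=1 in6=0:
g1 = in3 ∧ in5 = 1 ∧ 1 = 1
g2 = ¬g1 = ¬1 = 0
g3 = g2 ∨ in2 = 0 ∨ 1 = 1
g4 = g3 ∧ g2 = 1 ∧ 0 = 0
g5 = in6 ∧ g4 = 0 ∧ 0 = 0
g6 = in1 ∧ g5 = 0 ∧ 0 = 0
g7 = g1 ∨ g6 = 1 ∨ 0 = 1
g8 = ¬g7 = ¬1 = 0
g9 = g8 ∨ in0 = 0 ∨ 1 = 1
g10 = g9 ∨ g2 = 1 ∨ 0 = 1
g11 = in4 ∨ g10 = 0 ∨ 1 = 1
So g11 = 1 as required.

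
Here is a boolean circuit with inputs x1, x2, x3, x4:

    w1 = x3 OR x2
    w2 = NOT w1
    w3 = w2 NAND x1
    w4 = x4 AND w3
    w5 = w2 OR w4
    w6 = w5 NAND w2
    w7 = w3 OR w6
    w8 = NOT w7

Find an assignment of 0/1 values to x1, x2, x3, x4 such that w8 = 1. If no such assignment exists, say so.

w8 = NOT w7 must be 1, so w7 = 0.
w7 = w3 OR w6 must be 0, so both w3 = 0 and w6 = 0.
Check with x1=1 x2=0 x3=0 x4=1:
w1 = x3 OR x2 = 0 OR 0 = 0
w2 = NOT w1 = NOT 0 = 1
w3 = w2 NAND x1 = 1 NAND 1 = 0
w4 = x4 AND w3 = 1 AND 0 = 0
w5 = w2 OR w4 = 1 OR 0 = 1
w6 = w5 NAND w2 = 1 NAND 1 = 0
w7 = w3 OR w6 = 0 OR 0 = 0
w8 = NOT w7 = NOT 0 = 1
So w8 = 1 as required.

x1=1 x2=0 x3=0 x4=1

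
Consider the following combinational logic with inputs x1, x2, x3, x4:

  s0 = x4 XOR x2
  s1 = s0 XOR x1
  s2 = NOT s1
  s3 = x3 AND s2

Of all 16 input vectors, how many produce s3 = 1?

s3 = x3 AND s2 must be 1, so both x3 = 1 and s2 = 1.
s2 = NOT s1 must be 1, so s1 = 0.
s1 = s0 XOR x1 must be 0, so s0 and x1 are equal.
Enumerating the 16 input combinations, 4 give s3 = 1 and 12 give s3 = 0.

4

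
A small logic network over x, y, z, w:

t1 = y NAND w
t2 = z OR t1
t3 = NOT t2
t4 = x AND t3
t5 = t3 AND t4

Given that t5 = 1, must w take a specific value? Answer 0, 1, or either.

t5 = t3 AND t4 must be 1, so both t3 = 1 and t4 = 1.
Every assignment with t5 = 1 has w = 1; there are 1 such assignment(s).
  x=1, y=1, z=0, w=1

1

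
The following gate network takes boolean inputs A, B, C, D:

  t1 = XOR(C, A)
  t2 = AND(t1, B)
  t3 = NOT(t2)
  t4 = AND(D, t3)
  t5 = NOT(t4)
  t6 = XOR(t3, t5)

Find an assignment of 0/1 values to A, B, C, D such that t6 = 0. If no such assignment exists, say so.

Check with A=1, B=1, C=1, D=0:
t1 = XOR(C, A) = XOR(1, 1) = 0
t2 = AND(t1, B) = AND(0, 1) = 0
t3 = NOT(t2) = NOT 0 = 1
t4 = AND(D, t3) = AND(0, 1) = 0
t5 = NOT(t4) = NOT 0 = 1
t6 = XOR(t3, t5) = XOR(1, 1) = 0
So t6 = 0 as required.

A=1, B=1, C=1, D=0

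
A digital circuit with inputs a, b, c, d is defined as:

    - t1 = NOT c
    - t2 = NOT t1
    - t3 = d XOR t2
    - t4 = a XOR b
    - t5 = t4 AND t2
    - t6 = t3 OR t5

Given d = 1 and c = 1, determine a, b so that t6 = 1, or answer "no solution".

t6 = t3 OR t5 must be 1, so at least one of t3, t5 is 1.
Check with d = 1 and c = 1 and a=1, b=0:
t1 = NOT c = NOT 1 = 0
t2 = NOT t1 = NOT 0 = 1
t3 = d XOR t2 = 1 XOR 1 = 0
t4 = a XOR b = 1 XOR 0 = 1
t5 = t4 AND t2 = 1 AND 1 = 1
t6 = t3 OR t5 = 0 OR 1 = 1
So t6 = 1.

a=1, b=0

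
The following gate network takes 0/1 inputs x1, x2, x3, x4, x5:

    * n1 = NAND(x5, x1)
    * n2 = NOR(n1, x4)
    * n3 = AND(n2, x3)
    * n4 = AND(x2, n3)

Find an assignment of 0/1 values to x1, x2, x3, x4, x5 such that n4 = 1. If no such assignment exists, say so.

x1=1 x2=1 x3=1 x4=0 x5=1

Check with x1=1 x2=1 x3=1 x4=0 x5=1:
n1 = NAND(x5, x1) = NAND(1, 1) = 0
n2 = NOR(n1, x4) = NOR(0, 0) = 1
n3 = AND(n2, x3) = AND(1, 1) = 1
n4 = AND(x2, n3) = AND(1, 1) = 1
So n4 = 1 as required.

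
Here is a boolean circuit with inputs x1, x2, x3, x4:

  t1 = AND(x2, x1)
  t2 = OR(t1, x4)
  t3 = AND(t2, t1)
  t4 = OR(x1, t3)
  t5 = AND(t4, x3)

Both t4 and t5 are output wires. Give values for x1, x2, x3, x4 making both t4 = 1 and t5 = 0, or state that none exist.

x1=1, x2=1, x3=0, x4=1

Check with x1=1, x2=1, x3=0, x4=1:
t1 = AND(x2, x1) = AND(1, 1) = 1
t2 = OR(t1, x4) = OR(1, 1) = 1
t3 = AND(t2, t1) = AND(1, 1) = 1
t4 = OR(x1, t3) = OR(1, 1) = 1
t5 = AND(t4, x3) = AND(1, 0) = 0
So t4 = 1 and t5 = 0.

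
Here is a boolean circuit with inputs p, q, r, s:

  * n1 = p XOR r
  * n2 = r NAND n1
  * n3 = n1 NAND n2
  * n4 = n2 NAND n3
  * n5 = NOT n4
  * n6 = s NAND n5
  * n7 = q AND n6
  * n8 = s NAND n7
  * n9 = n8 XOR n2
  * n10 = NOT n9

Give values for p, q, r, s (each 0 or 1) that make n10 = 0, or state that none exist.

p=0, q=0, r=1, s=0

n10 = NOT n9 must be 0, so n9 = 1.
n9 = n8 XOR n2 must be 1, so n8 and n2 differ.
Check with p=0, q=0, r=1, s=0:
n1 = p XOR r = 0 XOR 1 = 1
n2 = r NAND n1 = 1 NAND 1 = 0
n3 = n1 NAND n2 = 1 NAND 0 = 1
n4 = n2 NAND n3 = 0 NAND 1 = 1
n5 = NOT n4 = NOT 1 = 0
n6 = s NAND n5 = 0 NAND 0 = 1
n7 = q AND n6 = 0 AND 1 = 0
n8 = s NAND n7 = 0 NAND 0 = 1
n9 = n8 XOR n2 = 1 XOR 0 = 1
n10 = NOT n9 = NOT 1 = 0
So n10 = 0 as required.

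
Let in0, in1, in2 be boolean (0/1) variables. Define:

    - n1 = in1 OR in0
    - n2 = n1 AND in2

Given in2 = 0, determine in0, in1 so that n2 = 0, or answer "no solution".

n2 = n1 AND in2 must be 0, so at least one of n1, in2 is 0.
Check with in2 = 0 and in0=1, in1=1:
n1 = in1 OR in0 = 1 OR 1 = 1
n2 = n1 AND in2 = 1 AND 0 = 0
So n2 = 0.

in0=1, in1=1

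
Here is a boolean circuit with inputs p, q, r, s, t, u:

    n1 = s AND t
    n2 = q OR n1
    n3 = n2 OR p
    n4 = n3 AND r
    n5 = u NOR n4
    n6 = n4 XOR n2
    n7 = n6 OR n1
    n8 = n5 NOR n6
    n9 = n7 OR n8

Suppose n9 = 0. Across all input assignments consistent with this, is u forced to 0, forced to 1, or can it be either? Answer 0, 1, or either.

0

n9 = n7 OR n8 must be 0, so both n7 = 0 and n8 = 0.
n7 = n6 OR n1 must be 0, so both n6 = 0 and n1 = 0.
Every assignment with n9 = 0 has u = 0; there are 9 such assignment(s).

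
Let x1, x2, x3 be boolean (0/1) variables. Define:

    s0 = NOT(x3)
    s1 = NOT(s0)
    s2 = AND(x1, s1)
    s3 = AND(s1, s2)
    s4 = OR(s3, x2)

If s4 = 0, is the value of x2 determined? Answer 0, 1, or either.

s4 = OR(s3, x2) must be 0, so both s3 = 0 and x2 = 0.
Every assignment with s4 = 0 has x2 = 0; there are 3 such assignment(s).
  x1=0, x2=0, x3=0
  x1=0, x2=0, x3=1
  x1=1, x2=0, x3=0

0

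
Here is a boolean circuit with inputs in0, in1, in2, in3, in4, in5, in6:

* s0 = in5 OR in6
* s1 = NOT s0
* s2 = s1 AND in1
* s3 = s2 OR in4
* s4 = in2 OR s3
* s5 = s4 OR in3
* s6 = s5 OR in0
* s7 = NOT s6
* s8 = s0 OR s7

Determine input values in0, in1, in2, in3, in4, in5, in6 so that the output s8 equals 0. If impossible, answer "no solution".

s8 = s0 OR s7 must be 0, so both s0 = 0 and s7 = 0.
s0 = in5 OR in6 must be 0, so both in5 = 0 and in6 = 0.
s7 = NOT s6 must be 0, so s6 = 1.
Check with in0=1, in1=1, in2=0, in3=0, in4=0, in5=0, in6=0:
s0 = in5 OR in6 = 0 OR 0 = 0
s1 = NOT s0 = NOT 0 = 1
s2 = s1 AND in1 = 1 AND 1 = 1
s3 = s2 OR in4 = 1 OR 0 = 1
s4 = in2 OR s3 = 0 OR 1 = 1
s5 = s4 OR in3 = 1 OR 0 = 1
s6 = s5 OR in0 = 1 OR 1 = 1
s7 = NOT s6 = NOT 1 = 0
s8 = s0 OR s7 = 0 OR 0 = 0
So s8 = 0 as required.

in0=1, in1=1, in2=0, in3=0, in4=0, in5=0, in6=0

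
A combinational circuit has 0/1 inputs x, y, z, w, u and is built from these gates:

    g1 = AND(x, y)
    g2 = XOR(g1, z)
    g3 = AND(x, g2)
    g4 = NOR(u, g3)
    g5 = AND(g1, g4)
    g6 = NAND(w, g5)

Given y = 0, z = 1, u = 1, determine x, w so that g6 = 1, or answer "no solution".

Check with y = 0, z = 1, u = 1 and x=0, w=1:
g1 = AND(x, y) = AND(0, 0) = 0
g2 = XOR(g1, z) = XOR(0, 1) = 1
g3 = AND(x, g2) = AND(0, 1) = 0
g4 = NOR(u, g3) = NOR(1, 0) = 0
g5 = AND(g1, g4) = AND(0, 0) = 0
g6 = NAND(w, g5) = NAND(1, 0) = 1
So g6 = 1.

x=0 w=1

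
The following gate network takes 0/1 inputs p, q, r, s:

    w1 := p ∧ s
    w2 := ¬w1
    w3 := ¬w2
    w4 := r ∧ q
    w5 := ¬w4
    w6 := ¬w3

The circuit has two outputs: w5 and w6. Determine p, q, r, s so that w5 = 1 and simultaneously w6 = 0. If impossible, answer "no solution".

Check with p=1, q=0, r=0, s=1:
w1 = p ∧ s = 1 ∧ 1 = 1
w2 = ¬w1 = ¬1 = 0
w3 = ¬w2 = ¬0 = 1
w4 = r ∧ q = 0 ∧ 0 = 0
w5 = ¬w4 = ¬0 = 1
w6 = ¬w3 = ¬1 = 0
So w5 = 1 and w6 = 0.

p=1, q=0, r=0, s=1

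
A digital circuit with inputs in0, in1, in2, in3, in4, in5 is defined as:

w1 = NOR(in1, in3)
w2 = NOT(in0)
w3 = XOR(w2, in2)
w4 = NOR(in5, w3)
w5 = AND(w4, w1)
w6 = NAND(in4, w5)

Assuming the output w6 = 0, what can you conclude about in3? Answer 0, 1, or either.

0

w6 = NAND(in4, w5) must be 0, so both in4 = 1 and w5 = 1.
Every assignment with w6 = 0 has in3 = 0; there are 2 such assignment(s).
  in0=0, in1=0, in2=1, in3=0, in4=1, in5=0
  in0=1, in1=0, in2=0, in3=0, in4=1, in5=0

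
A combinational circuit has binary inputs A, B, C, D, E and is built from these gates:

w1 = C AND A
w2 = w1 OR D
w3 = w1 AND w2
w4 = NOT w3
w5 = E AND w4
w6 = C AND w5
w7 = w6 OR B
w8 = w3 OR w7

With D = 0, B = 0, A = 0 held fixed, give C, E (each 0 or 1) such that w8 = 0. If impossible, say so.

Check with D = 0, B = 0, A = 0 and C=0, E=0:
w1 = C AND A = 0 AND 0 = 0
w2 = w1 OR D = 0 OR 0 = 0
w3 = w1 AND w2 = 0 AND 0 = 0
w4 = NOT w3 = NOT 0 = 1
w5 = E AND w4 = 0 AND 1 = 0
w6 = C AND w5 = 0 AND 0 = 0
w7 = w6 OR B = 0 OR 0 = 0
w8 = w3 OR w7 = 0 OR 0 = 0
So w8 = 0.

C=0, E=0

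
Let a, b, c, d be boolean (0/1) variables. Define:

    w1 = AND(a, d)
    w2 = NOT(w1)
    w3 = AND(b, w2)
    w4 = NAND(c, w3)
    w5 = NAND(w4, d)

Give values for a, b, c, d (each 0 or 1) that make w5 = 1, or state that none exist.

w5 = NAND(w4, d) must be 1, so at least one of w4, d is 0.
Check with a=1, b=0, c=0, d=0:
w1 = AND(a, d) = AND(1, 0) = 0
w2 = NOT(w1) = NOT 0 = 1
w3 = AND(b, w2) = AND(0, 1) = 0
w4 = NAND(c, w3) = NAND(0, 0) = 1
w5 = NAND(w4, d) = NAND(1, 0) = 1
So w5 = 1 as required.

a=1, b=0, c=0, d=0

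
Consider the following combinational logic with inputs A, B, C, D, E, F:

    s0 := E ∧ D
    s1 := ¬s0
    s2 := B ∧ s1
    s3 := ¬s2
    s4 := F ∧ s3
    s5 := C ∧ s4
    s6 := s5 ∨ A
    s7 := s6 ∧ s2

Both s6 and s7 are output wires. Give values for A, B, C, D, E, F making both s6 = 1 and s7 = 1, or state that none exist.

Check with A=1, B=1, C=0, D=0, E=1, F=1:
s0 = E ∧ D = 1 ∧ 0 = 0
s1 = ¬s0 = ¬0 = 1
s2 = B ∧ s1 = 1 ∧ 1 = 1
s3 = ¬s2 = ¬1 = 0
s4 = F ∧ s3 = 1 ∧ 0 = 0
s5 = C ∧ s4 = 0 ∧ 0 = 0
s6 = s5 ∨ A = 0 ∨ 1 = 1
s7 = s6 ∧ s2 = 1 ∧ 1 = 1
So s6 = 1 and s7 = 1.

A=1, B=1, C=0, D=0, E=1, F=1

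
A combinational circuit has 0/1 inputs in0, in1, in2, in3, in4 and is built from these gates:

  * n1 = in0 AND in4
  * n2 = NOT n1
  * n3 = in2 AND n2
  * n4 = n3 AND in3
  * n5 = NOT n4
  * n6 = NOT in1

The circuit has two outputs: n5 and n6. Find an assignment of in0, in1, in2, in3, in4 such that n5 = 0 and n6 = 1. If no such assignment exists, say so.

in0=0, in1=0, in2=1, in3=1, in4=0

Check with in0=0, in1=0, in2=1, in3=1, in4=0:
n1 = in0 AND in4 = 0 AND 0 = 0
n2 = NOT n1 = NOT 0 = 1
n3 = in2 AND n2 = 1 AND 1 = 1
n4 = n3 AND in3 = 1 AND 1 = 1
n5 = NOT n4 = NOT 1 = 0
n6 = NOT in1 = NOT 0 = 1
So n5 = 0 and n6 = 1.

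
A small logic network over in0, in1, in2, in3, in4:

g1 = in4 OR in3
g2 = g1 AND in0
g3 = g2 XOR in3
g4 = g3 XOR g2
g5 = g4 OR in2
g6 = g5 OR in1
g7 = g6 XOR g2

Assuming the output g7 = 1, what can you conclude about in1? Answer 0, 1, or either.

Both values of in1 occur among assignments with g7 = 1:
  in1=0: in0=0, in1=0, in2=0, in3=1, in4=0
  in1=1: in0=0, in1=1, in2=0, in3=0, in4=0

either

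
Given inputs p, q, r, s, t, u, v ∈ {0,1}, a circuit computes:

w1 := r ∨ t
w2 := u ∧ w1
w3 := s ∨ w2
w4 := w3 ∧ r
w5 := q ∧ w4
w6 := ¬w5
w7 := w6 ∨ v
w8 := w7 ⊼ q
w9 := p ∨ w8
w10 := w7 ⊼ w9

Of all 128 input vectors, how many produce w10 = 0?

90

w10 = w7 ⊼ w9 must be 0, so both w7 = 1 and w9 = 1.
w7 = w6 ∨ v must be 1, so at least one of w6, v is 1.
Enumerating the 128 input combinations, 90 give w10 = 0 and 38 give w10 = 1.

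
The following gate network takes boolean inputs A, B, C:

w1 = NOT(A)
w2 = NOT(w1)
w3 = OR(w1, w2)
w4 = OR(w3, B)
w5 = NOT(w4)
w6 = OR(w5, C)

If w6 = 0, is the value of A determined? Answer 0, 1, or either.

Both values of A occur among assignments with w6 = 0:
  A=0: A=0, B=0, C=0
  A=1: A=1, B=0, C=0

either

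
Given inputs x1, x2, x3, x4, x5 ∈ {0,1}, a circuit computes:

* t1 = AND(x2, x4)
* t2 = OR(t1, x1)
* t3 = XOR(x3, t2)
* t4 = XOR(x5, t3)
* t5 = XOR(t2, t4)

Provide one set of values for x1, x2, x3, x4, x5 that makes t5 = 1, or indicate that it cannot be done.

x1=0, x2=0, x3=1, x4=0, x5=0

t5 = XOR(t2, t4) must be 1, so t2 and t4 differ.
Check with x1=0, x2=0, x3=1, x4=0, x5=0:
t1 = AND(x2, x4) = AND(0, 0) = 0
t2 = OR(t1, x1) = OR(0, 0) = 0
t3 = XOR(x3, t2) = XOR(1, 0) = 1
t4 = XOR(x5, t3) = XOR(0, 1) = 1
t5 = XOR(t2, t4) = XOR(0, 1) = 1
So t5 = 1 as required.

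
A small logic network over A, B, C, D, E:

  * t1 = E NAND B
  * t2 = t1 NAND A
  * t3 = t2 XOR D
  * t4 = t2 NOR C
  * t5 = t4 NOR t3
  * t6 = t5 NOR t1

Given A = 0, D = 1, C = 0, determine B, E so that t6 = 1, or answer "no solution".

no solution exists

With A = 0, D = 1, C = 0 fixed, none of the 4 settings of B, E give t6 = 1.
For example, with B=1, E=1:
t1 = E NAND B = 1 NAND 1 = 0
t2 = t1 NAND A = 0 NAND 0 = 1
t3 = t2 XOR D = 1 XOR 1 = 0
t4 = t2 NOR C = 1 NOR 0 = 0
t5 = t4 NOR t3 = 0 NOR 0 = 1
t6 = t5 NOR t1 = 1 NOR 0 = 0
giving t6 = 0 ≠ 1.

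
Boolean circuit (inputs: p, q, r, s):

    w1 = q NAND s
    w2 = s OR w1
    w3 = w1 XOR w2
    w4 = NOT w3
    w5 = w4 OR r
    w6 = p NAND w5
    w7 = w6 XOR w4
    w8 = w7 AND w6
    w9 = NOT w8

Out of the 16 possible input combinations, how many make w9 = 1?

w9 = NOT w8 must be 1, so w8 = 0.
w8 = w7 AND w6 must be 0, so at least one of w7, w6 is 0.
Enumerating the 16 input combinations, 13 give w9 = 1 and 3 give w9 = 0.

13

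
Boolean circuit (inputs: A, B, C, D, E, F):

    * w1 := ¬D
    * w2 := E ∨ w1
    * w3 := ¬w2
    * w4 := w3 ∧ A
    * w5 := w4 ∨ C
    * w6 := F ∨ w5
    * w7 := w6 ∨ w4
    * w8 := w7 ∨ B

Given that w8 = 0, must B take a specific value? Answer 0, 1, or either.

0

w8 = w7 ∨ B must be 0, so both w7 = 0 and B = 0.
Every assignment with w8 = 0 has B = 0; there are 7 such assignment(s).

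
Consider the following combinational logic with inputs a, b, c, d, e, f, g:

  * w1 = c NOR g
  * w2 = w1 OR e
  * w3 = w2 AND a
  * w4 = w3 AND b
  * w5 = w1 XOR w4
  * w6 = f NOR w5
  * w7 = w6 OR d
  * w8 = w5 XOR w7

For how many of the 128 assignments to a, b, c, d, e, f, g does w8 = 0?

w8 = w5 XOR w7 must be 0, so w5 and w7 are equal.
Enumerating the 128 input combinations, 41 give w8 = 0 and 87 give w8 = 1.

41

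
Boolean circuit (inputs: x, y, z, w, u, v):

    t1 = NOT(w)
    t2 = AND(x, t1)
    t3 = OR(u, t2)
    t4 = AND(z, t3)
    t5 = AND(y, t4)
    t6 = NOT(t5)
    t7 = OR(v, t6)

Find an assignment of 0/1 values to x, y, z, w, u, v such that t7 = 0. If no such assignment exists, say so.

Check with x=1, y=1, z=1, w=0, u=1, v=0:
t1 = NOT(w) = NOT 0 = 1
t2 = AND(x, t1) = AND(1, 1) = 1
t3 = OR(u, t2) = OR(1, 1) = 1
t4 = AND(z, t3) = AND(1, 1) = 1
t5 = AND(y, t4) = AND(1, 1) = 1
t6 = NOT(t5) = NOT 1 = 0
t7 = OR(v, t6) = OR(0, 0) = 0
So t7 = 0 as required.

x=1, y=1, z=1, w=0, u=1, v=0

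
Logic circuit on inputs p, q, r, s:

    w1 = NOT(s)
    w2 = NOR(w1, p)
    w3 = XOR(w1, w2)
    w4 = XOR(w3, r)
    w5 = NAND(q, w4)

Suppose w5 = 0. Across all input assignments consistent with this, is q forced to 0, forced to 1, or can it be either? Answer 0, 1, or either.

1

w5 = NAND(q, w4) must be 0, so both q = 1 and w4 = 1.
Every assignment with w5 = 0 has q = 1; there are 4 such assignment(s).
  p=0, q=1, r=0, s=0
  p=0, q=1, r=0, s=1
  p=1, q=1, r=0, s=0
  p=1, q=1, r=1, s=1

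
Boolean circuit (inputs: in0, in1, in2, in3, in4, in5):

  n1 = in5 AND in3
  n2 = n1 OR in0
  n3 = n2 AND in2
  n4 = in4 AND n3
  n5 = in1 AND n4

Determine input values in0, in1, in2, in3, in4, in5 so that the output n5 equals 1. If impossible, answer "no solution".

n5 = in1 AND n4 must be 1, so both in1 = 1 and n4 = 1.
n4 = in4 AND n3 must be 1, so both in4 = 1 and n3 = 1.
Check with in0=1, in1=1, in2=1, in3=0, in4=1, in5=1:
n1 = in5 AND in3 = 1 AND 0 = 0
n2 = n1 OR in0 = 0 OR 1 = 1
n3 = n2 AND in2 = 1 AND 1 = 1
n4 = in4 AND n3 = 1 AND 1 = 1
n5 = in1 AND n4 = 1 AND 1 = 1
So n5 = 1 as required.

in0=1, in1=1, in2=1, in3=0, in4=1, in5=1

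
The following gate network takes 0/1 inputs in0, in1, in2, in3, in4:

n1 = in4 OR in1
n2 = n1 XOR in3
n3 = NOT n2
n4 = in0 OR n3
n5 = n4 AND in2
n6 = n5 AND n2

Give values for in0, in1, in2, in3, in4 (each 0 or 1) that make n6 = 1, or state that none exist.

in0=1, in1=1, in2=1, in3=0, in4=0

n6 = n5 AND n2 must be 1, so both n5 = 1 and n2 = 1.
n5 = n4 AND in2 must be 1, so both n4 = 1 and in2 = 1.
n2 = n1 XOR in3 must be 1, so n1 and in3 differ.
Check with in0=1, in1=1, in2=1, in3=0, in4=0:
n1 = in4 OR in1 = 0 OR 1 = 1
n2 = n1 XOR in3 = 1 XOR 0 = 1
n3 = NOT n2 = NOT 1 = 0
n4 = in0 OR n3 = 1 OR 0 = 1
n5 = n4 AND in2 = 1 AND 1 = 1
n6 = n5 AND n2 = 1 AND 1 = 1
So n6 = 1 as required.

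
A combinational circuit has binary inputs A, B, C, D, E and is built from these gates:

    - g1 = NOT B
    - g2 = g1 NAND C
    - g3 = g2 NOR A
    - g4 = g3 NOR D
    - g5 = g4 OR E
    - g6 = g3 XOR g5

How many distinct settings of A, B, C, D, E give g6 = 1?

g6 = g3 XOR g5 must be 1, so g3 and g5 differ.
Enumerating the 32 input combinations, 23 give g6 = 1 and 9 give g6 = 0.

23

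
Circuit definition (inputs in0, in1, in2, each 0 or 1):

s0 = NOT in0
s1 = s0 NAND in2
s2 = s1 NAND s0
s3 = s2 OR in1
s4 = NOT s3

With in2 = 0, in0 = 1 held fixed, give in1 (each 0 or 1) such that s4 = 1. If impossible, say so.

no solution exists

With in2 = 0, in0 = 1 fixed, none of the 2 settings of in1 give s4 = 1.
For example, with in1=0:
s0 = NOT in0 = NOT 1 = 0
s1 = s0 NAND in2 = 0 NAND 0 = 1
s2 = s1 NAND s0 = 1 NAND 0 = 1
s3 = s2 OR in1 = 1 OR 0 = 1
s4 = NOT s3 = NOT 1 = 0
giving s4 = 0 ≠ 1.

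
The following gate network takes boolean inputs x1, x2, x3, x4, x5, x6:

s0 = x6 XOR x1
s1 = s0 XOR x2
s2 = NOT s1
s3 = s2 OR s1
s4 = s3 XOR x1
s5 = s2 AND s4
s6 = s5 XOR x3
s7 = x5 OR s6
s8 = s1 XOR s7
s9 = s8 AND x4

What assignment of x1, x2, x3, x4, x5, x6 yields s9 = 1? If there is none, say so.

x1=0 x2=0 x3=0 x4=1 x5=1 x6=0

Check with x1=0 x2=0 x3=0 x4=1 x5=1 x6=0:
s0 = x6 XOR x1 = 0 XOR 0 = 0
s1 = s0 XOR x2 = 0 XOR 0 = 0
s2 = NOT s1 = NOT 0 = 1
s3 = s2 OR s1 = 1 OR 0 = 1
s4 = s3 XOR x1 = 1 XOR 0 = 1
s5 = s2 AND s4 = 1 AND 1 = 1
s6 = s5 XOR x3 = 1 XOR 0 = 1
s7 = x5 OR s6 = 1 OR 1 = 1
s8 = s1 XOR s7 = 0 XOR 1 = 1
s9 = s8 AND x4 = 1 AND 1 = 1
So s9 = 1 as required.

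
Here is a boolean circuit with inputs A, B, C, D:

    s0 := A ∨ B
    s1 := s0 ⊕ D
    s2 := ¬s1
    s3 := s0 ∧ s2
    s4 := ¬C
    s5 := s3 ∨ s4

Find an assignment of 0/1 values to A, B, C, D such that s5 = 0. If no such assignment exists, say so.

s5 = s3 ∨ s4 must be 0, so both s3 = 0 and s4 = 0.
s3 = s0 ∧ s2 must be 0, so at least one of s0, s2 is 0.
Check with A=1 B=1 C=1 D=0:
s0 = A ∨ B = 1 ∨ 1 = 1
s1 = s0 ⊕ D = 1 ⊕ 0 = 1
s2 = ¬s1 = ¬1 = 0
s3 = s0 ∧ s2 = 1 ∧ 0 = 0
s4 = ¬C = ¬1 = 0
s5 = s3 ∨ s4 = 0 ∨ 0 = 0
So s5 = 0 as required.

A=1 B=1 C=1 D=0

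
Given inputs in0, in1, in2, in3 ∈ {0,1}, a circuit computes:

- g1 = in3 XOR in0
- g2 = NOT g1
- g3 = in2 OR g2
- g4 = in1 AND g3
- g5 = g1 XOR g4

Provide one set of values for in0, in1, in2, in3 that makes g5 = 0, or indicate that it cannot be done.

in0=1, in1=0, in2=1, in3=1

g5 = g1 XOR g4 must be 0, so g1 and g4 are equal.
Check with in0=1, in1=0, in2=1, in3=1:
g1 = in3 XOR in0 = 1 XOR 1 = 0
g2 = NOT g1 = NOT 0 = 1
g3 = in2 OR g2 = 1 OR 1 = 1
g4 = in1 AND g3 = 0 AND 1 = 0
g5 = g1 XOR g4 = 0 XOR 0 = 0
So g5 = 0 as required.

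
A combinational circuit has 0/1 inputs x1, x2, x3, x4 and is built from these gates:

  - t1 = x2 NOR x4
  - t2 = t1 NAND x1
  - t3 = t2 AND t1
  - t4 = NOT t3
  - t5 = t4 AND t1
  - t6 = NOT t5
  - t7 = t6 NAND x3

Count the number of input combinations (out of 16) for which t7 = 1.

9

t7 = t6 NAND x3 must be 1, so at least one of t6, x3 is 0.
Enumerating the 16 input combinations, 9 give t7 = 1 and 7 give t7 = 0.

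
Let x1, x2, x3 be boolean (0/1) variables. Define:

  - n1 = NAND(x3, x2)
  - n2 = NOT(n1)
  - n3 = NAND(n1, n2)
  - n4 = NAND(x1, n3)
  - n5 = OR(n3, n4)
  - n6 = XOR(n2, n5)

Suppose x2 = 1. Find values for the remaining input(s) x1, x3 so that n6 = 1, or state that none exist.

x1=1 x3=0

Check with x2 = 1 and x1=1, x3=0:
n1 = NAND(x3, x2) = NAND(0, 1) = 1
n2 = NOT(n1) = NOT 1 = 0
n3 = NAND(n1, n2) = NAND(1, 0) = 1
n4 = NAND(x1, n3) = NAND(1, 1) = 0
n5 = OR(n3, n4) = OR(1, 0) = 1
n6 = XOR(n2, n5) = XOR(0, 1) = 1
So n6 = 1.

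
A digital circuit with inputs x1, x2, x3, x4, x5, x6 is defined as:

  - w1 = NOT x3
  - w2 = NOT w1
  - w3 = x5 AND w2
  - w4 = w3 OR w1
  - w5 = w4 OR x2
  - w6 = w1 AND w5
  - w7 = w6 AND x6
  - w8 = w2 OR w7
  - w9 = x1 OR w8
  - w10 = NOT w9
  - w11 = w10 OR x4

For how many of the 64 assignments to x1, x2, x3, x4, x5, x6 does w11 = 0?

28

w11 = w10 OR x4 must be 0, so both w10 = 0 and x4 = 0.
w10 = NOT w9 must be 0, so w9 = 1.
Enumerating the 64 input combinations, 28 give w11 = 0 and 36 give w11 = 1.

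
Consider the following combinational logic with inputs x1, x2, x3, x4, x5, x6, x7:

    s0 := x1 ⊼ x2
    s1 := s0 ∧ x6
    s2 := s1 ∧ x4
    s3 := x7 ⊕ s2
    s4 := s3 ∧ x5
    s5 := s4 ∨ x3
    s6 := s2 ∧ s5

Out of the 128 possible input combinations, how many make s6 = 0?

113

s6 = s2 ∧ s5 must be 0, so at least one of s2, s5 is 0.
Enumerating the 128 input combinations, 113 give s6 = 0 and 15 give s6 = 1.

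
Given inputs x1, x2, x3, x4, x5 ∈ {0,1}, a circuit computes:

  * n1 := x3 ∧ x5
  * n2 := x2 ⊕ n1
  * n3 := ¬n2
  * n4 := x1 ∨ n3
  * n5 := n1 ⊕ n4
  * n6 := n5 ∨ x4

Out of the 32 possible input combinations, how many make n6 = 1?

n6 = n5 ∨ x4 must be 1, so at least one of n5, x4 is 1.
Enumerating the 32 input combinations, 26 give n6 = 1 and 6 give n6 = 0.

26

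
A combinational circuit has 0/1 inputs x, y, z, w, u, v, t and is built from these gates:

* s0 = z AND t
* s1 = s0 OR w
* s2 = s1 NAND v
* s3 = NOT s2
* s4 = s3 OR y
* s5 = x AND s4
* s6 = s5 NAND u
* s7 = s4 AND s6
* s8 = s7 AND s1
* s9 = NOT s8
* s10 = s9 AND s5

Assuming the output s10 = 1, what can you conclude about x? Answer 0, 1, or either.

s10 = s9 AND s5 must be 1, so both s9 = 1 and s5 = 1.
s9 = NOT s8 must be 1, so s8 = 0.
Every assignment with s10 = 1 has x = 1; there are 27 such assignment(s).

1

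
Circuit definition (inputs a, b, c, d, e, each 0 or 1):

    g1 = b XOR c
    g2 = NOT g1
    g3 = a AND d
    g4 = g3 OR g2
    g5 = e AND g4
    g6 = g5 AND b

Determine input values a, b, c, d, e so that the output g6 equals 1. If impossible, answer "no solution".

g6 = g5 AND b must be 1, so both g5 = 1 and b = 1.
Check with a=0, b=1, c=1, d=0, e=1:
g1 = b XOR c = 1 XOR 1 = 0
g2 = NOT g1 = NOT 0 = 1
g3 = a AND d = 0 AND 0 = 0
g4 = g3 OR g2 = 0 OR 1 = 1
g5 = e AND g4 = 1 AND 1 = 1
g6 = g5 AND b = 1 AND 1 = 1
So g6 = 1 as required.

a=0, b=1, c=1, d=0, e=1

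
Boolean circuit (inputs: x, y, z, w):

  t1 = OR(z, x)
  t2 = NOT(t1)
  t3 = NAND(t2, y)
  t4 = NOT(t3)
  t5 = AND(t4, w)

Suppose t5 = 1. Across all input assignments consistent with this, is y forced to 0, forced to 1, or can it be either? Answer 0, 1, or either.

t5 = AND(t4, w) must be 1, so both t4 = 1 and w = 1.
t4 = NOT(t3) must be 1, so t3 = 0.
t3 = NAND(t2, y) must be 0, so both t2 = 1 and y = 1.
Every assignment with t5 = 1 has y = 1; there are 1 such assignment(s).
  x=0, y=1, z=0, w=1

1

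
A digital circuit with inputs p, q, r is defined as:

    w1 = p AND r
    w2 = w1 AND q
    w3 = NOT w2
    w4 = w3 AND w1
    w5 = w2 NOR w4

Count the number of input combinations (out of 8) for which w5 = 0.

w5 = w2 NOR w4 must be 0, so at least one of w2, w4 is 1.
Satisfying assignments:
  p=1, q=0, r=1
  p=1, q=1, r=1

2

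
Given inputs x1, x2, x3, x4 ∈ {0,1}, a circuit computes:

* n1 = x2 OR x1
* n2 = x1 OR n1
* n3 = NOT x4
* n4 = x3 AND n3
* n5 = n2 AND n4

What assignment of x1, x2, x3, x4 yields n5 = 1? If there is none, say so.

x1=1, x2=1, x3=1, x4=0

Check with x1=1, x2=1, x3=1, x4=0:
n1 = x2 OR x1 = 1 OR 1 = 1
n2 = x1 OR n1 = 1 OR 1 = 1
n3 = NOT x4 = NOT 0 = 1
n4 = x3 AND n3 = 1 AND 1 = 1
n5 = n2 AND n4 = 1 AND 1 = 1
So n5 = 1 as required.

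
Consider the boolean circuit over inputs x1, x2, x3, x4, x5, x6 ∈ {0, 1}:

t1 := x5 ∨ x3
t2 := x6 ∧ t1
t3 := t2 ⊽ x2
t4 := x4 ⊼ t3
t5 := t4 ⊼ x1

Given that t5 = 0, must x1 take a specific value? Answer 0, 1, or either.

1

t5 = t4 ⊼ x1 must be 0, so both t4 = 1 and x1 = 1.
t4 = x4 ⊼ t3 must be 1, so at least one of x4, t3 is 0.
Every assignment with t5 = 0 has x1 = 1; there are 27 such assignment(s).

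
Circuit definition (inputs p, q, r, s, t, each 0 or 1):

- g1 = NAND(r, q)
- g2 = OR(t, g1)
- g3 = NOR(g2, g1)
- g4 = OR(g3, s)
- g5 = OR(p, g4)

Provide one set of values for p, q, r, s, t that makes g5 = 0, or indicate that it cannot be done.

g5 = OR(p, g4) must be 0, so both p = 0 and g4 = 0.
Check with p=0 q=0 r=1 s=0 t=1:
g1 = NAND(r, q) = NAND(1, 0) = 1
g2 = OR(t, g1) = OR(1, 1) = 1
g3 = NOR(g2, g1) = NOR(1, 1) = 0
g4 = OR(g3, s) = OR(0, 0) = 0
g5 = OR(p, g4) = OR(0, 0) = 0
So g5 = 0 as required.

p=0 q=0 r=1 s=0 t=1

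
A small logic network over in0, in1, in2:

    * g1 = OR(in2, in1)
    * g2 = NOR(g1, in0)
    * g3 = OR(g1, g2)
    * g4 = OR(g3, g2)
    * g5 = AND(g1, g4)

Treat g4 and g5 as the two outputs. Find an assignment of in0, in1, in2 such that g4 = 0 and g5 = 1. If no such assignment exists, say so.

Across all 8 input combinations, none give both g4 = 0 and g5 = 1.

no solution exists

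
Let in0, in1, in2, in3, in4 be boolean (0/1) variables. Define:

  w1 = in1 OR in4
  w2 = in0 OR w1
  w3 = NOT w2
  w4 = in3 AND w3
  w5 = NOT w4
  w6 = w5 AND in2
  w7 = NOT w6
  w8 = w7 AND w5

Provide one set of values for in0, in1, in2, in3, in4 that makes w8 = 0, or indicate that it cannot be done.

w8 = w7 AND w5 must be 0, so at least one of w7, w5 is 0.
Check with in0=0, in1=1, in2=1, in3=0, in4=1:
w1 = in1 OR in4 = 1 OR 1 = 1
w2 = in0 OR w1 = 0 OR 1 = 1
w3 = NOT w2 = NOT 1 = 0
w4 = in3 AND w3 = 0 AND 0 = 0
w5 = NOT w4 = NOT 0 = 1
w6 = w5 AND in2 = 1 AND 1 = 1
w7 = NOT w6 = NOT 1 = 0
w8 = w7 AND w5 = 0 AND 1 = 0
So w8 = 0 as required.

in0=0, in1=1, in2=1, in3=0, in4=1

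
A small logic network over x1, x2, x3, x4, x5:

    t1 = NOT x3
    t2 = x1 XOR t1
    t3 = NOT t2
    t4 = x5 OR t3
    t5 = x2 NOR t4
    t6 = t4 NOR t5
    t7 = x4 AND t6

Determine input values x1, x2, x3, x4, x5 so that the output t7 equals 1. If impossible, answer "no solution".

t7 = x4 AND t6 must be 1, so both x4 = 1 and t6 = 1.
Check with x1=1, x2=1, x3=1, x4=1, x5=0:
t1 = NOT x3 = NOT 1 = 0
t2 = x1 XOR t1 = 1 XOR 0 = 1
t3 = NOT t2 = NOT 1 = 0
t4 = x5 OR t3 = 0 OR 0 = 0
t5 = x2 NOR t4 = 1 NOR 0 = 0
t6 = t4 NOR t5 = 0 NOR 0 = 1
t7 = x4 AND t6 = 1 AND 1 = 1
So t7 = 1 as required.

x1=1, x2=1, x3=1, x4=1, x5=0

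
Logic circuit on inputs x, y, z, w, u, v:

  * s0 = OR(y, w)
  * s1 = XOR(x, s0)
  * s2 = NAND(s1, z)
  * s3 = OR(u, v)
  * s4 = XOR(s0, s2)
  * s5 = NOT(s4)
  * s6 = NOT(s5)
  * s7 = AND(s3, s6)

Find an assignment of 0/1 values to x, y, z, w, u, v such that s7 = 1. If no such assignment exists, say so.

x=0, y=0, z=0, w=0, u=1, v=0

s7 = AND(s3, s6) must be 1, so both s3 = 1 and s6 = 1.
Check with x=0, y=0, z=0, w=0, u=1, v=0:
s0 = OR(y, w) = OR(0, 0) = 0
s1 = XOR(x, s0) = XOR(0, 0) = 0
s2 = NAND(s1, z) = NAND(0, 0) = 1
s3 = OR(u, v) = OR(1, 0) = 1
s4 = XOR(s0, s2) = XOR(0, 1) = 1
s5 = NOT(s4) = NOT 1 = 0
s6 = NOT(s5) = NOT 0 = 1
s7 = AND(s3, s6) = AND(1, 1) = 1
So s7 = 1 as required.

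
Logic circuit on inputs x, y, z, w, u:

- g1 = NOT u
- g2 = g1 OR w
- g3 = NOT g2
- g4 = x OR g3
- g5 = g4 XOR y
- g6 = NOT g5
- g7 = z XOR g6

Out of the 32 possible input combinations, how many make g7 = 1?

g7 = z XOR g6 must be 1, so z and g6 differ.
Enumerating the 32 input combinations, 16 give g7 = 1 and 16 give g7 = 0.

16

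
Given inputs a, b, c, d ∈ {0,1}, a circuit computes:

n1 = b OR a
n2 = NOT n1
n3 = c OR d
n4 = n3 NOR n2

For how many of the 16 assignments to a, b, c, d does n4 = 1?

3

n4 = n3 NOR n2 must be 1, so both n3 = 0 and n2 = 0.
Satisfying assignments:
  a=0, b=1, c=0, d=0
  a=1, b=0, c=0, d=0
  a=1, b=1, c=0, d=0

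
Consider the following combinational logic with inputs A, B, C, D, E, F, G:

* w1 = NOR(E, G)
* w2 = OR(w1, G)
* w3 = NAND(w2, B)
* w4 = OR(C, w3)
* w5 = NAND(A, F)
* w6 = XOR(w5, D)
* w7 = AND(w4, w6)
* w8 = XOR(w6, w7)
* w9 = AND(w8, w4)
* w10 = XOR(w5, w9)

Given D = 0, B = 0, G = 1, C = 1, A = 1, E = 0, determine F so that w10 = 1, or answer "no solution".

w10 = XOR(w5, w9) must be 1, so w5 and w9 differ.
Check with D = 0, B = 0, G = 1, C = 1, A = 1, E = 0 and F=0:
w1 = NOR(E, G) = NOR(0, 1) = 0
w2 = OR(w1, G) = OR(0, 1) = 1
w3 = NAND(w2, B) = NAND(1, 0) = 1
w4 = OR(C, w3) = OR(1, 1) = 1
w5 = NAND(A, F) = NAND(1, 0) = 1
w6 = XOR(w5, D) = XOR(1, 0) = 1
w7 = AND(w4, w6) = AND(1, 1) = 1
w8 = XOR(w6, w7) = XOR(1, 1) = 0
w9 = AND(w8, w4) = AND(0, 1) = 0
w10 = XOR(w5, w9) = XOR(1, 0) = 1
So w10 = 1.

F=0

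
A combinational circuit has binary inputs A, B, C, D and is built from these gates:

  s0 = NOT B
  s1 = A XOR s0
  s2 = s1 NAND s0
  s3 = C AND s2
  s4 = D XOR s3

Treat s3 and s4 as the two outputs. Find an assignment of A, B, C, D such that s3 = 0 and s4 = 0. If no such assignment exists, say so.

A=0, B=0, C=0, D=0

Check with A=0, B=0, C=0, D=0:
s0 = NOT B = NOT 0 = 1
s1 = A XOR s0 = 0 XOR 1 = 1
s2 = s1 NAND s0 = 1 NAND 1 = 0
s3 = C AND s2 = 0 AND 0 = 0
s4 = D XOR s3 = 0 XOR 0 = 0
So s3 = 0 and s4 = 0.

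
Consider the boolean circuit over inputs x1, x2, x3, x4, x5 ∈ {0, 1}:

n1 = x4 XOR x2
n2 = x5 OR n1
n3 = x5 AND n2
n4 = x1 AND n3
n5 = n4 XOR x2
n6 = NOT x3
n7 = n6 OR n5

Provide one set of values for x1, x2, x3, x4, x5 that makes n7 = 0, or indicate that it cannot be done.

n7 = n6 OR n5 must be 0, so both n6 = 0 and n5 = 0.
n6 = NOT x3 must be 0, so x3 = 1.
Check with x1=1, x2=0, x3=1, x4=0, x5=0:
n1 = x4 XOR x2 = 0 XOR 0 = 0
n2 = x5 OR n1 = 0 OR 0 = 0
n3 = x5 AND n2 = 0 AND 0 = 0
n4 = x1 AND n3 = 1 AND 0 = 0
n5 = n4 XOR x2 = 0 XOR 0 = 0
n6 = NOT x3 = NOT 1 = 0
n7 = n6 OR n5 = 0 OR 0 = 0
So n7 = 0 as required.

x1=1, x2=0, x3=1, x4=0, x5=0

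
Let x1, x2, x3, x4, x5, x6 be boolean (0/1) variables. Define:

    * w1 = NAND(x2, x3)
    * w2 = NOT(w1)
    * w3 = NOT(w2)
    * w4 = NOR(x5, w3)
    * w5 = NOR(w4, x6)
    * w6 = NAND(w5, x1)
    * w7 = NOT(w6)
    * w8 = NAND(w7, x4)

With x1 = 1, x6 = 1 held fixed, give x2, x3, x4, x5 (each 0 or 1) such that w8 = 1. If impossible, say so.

x2=0, x3=1, x4=0, x5=0

Check with x1 = 1, x6 = 1 and x2=0, x3=1, x4=0, x5=0:
w1 = NAND(x2, x3) = NAND(0, 1) = 1
w2 = NOT(w1) = NOT 1 = 0
w3 = NOT(w2) = NOT 0 = 1
w4 = NOR(x5, w3) = NOR(0, 1) = 0
w5 = NOR(w4, x6) = NOR(0, 1) = 0
w6 = NAND(w5, x1) = NAND(0, 1) = 1
w7 = NOT(w6) = NOT 1 = 0
w8 = NAND(w7, x4) = NAND(0, 0) = 1
So w8 = 1.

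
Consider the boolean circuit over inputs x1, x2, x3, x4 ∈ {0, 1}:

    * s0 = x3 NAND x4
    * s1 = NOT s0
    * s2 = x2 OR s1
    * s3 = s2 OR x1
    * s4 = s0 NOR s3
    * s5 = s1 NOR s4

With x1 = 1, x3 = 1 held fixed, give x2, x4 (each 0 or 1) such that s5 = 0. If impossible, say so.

s5 = s1 NOR s4 must be 0, so at least one of s1, s4 is 1.
Check with x1 = 1, x3 = 1 and x2=1, x4=1:
s0 = x3 NAND x4 = 1 NAND 1 = 0
s1 = NOT s0 = NOT 0 = 1
s2 = x2 OR s1 = 1 OR 1 = 1
s3 = s2 OR x1 = 1 OR 1 = 1
s4 = s0 NOR s3 = 0 NOR 1 = 0
s5 = s1 NOR s4 = 1 NOR 0 = 0
So s5 = 0.

x2=1, x4=1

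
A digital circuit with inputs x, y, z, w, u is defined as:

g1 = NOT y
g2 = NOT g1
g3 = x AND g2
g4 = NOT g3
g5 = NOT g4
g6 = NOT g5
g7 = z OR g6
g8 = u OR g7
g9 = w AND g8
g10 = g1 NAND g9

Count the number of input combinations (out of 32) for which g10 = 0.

8

g10 = g1 NAND g9 must be 0, so both g1 = 1 and g9 = 1.
g1 = NOT y must be 1, so y = 0.
Enumerating the 32 input combinations, 8 give g10 = 0 and 24 give g10 = 1.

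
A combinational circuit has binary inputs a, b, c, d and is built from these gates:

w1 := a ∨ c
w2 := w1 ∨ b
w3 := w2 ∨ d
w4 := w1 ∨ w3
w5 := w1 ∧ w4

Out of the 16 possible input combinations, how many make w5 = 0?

w5 = w1 ∧ w4 must be 0, so at least one of w1, w4 is 0.
Satisfying assignments:
  a=0, b=0, c=0, d=0
  a=0, b=0, c=0, d=1
  a=0, b=1, c=0, d=0
  a=0, b=1, c=0, d=1

4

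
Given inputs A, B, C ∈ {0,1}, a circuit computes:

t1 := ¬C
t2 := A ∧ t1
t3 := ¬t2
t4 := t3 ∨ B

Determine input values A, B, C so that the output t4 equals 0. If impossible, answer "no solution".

A=1, B=0, C=0

Check with A=1, B=0, C=0:
t1 = ¬C = ¬0 = 1
t2 = A ∧ t1 = 1 ∧ 1 = 1
t3 = ¬t2 = ¬1 = 0
t4 = t3 ∨ B = 0 ∨ 0 = 0
So t4 = 0 as required.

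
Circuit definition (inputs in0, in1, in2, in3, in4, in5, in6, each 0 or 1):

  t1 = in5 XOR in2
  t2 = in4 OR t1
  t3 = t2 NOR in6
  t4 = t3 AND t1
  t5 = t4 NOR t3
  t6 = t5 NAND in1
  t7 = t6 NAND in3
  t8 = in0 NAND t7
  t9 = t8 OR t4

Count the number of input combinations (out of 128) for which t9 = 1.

82

t9 = t8 OR t4 must be 1, so at least one of t8, t4 is 1.
Enumerating the 128 input combinations, 82 give t9 = 1 and 46 give t9 = 0.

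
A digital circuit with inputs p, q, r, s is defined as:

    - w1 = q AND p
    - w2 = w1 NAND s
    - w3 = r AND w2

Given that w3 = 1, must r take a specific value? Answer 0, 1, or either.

w3 = r AND w2 must be 1, so both r = 1 and w2 = 1.
Every assignment with w3 = 1 has r = 1; there are 7 such assignment(s).

1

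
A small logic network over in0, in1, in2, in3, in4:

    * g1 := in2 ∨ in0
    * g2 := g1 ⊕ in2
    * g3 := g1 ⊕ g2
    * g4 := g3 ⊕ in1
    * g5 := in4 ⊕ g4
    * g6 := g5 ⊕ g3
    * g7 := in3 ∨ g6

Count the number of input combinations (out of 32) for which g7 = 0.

g7 = in3 ∨ g6 must be 0, so both in3 = 0 and g6 = 0.
g6 = g5 ⊕ g3 must be 0, so g5 and g3 are equal.
Enumerating the 32 input combinations, 8 give g7 = 0 and 24 give g7 = 1.

8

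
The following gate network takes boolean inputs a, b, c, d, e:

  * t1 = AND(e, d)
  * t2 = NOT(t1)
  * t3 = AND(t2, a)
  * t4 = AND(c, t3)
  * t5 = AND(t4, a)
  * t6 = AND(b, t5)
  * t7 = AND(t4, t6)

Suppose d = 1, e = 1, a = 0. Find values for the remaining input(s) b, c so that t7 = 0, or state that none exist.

b=0, c=1

t7 = AND(t4, t6) must be 0, so at least one of t4, t6 is 0.
Check with d = 1, e = 1, a = 0 and b=0, c=1:
t1 = AND(e, d) = AND(1, 1) = 1
t2 = NOT(t1) = NOT 1 = 0
t3 = AND(t2, a) = AND(0, 0) = 0
t4 = AND(c, t3) = AND(1, 0) = 0
t5 = AND(t4, a) = AND(0, 0) = 0
t6 = AND(b, t5) = AND(0, 0) = 0
t7 = AND(t4, t6) = AND(0, 0) = 0
So t7 = 0.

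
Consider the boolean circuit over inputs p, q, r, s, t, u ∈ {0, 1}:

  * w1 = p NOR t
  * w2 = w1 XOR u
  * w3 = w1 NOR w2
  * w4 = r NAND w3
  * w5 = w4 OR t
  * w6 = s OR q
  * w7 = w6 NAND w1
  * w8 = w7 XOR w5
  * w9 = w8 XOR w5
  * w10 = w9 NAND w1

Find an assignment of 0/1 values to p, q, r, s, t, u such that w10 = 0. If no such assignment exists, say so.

w10 = w9 NAND w1 must be 0, so both w9 = 1 and w1 = 1.
w9 = w8 XOR w5 must be 1, so w8 and w5 differ.
Check with p=0 q=0 r=1 s=0 t=0 u=0:
w1 = p NOR t = 0 NOR 0 = 1
w2 = w1 XOR u = 1 XOR 0 = 1
w3 = w1 NOR w2 = 1 NOR 1 = 0
w4 = r NAND w3 = 1 NAND 0 = 1
w5 = w4 OR t = 1 OR 0 = 1
w6 = s OR q = 0 OR 0 = 0
w7 = w6 NAND w1 = 0 NAND 1 = 1
w8 = w7 XOR w5 = 1 XOR 1 = 0
w9 = w8 XOR w5 = 0 XOR 1 = 1
w10 = w9 NAND w1 = 1 NAND 1 = 0
So w10 = 0 as required.

p=0 q=0 r=1 s=0 t=0 u=0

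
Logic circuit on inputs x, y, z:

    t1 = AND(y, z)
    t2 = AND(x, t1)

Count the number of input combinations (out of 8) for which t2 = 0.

7

t2 = AND(x, t1) must be 0, so at least one of x, t1 is 0.
Enumerating the 8 input combinations, 7 give t2 = 0 and 1 give t2 = 1.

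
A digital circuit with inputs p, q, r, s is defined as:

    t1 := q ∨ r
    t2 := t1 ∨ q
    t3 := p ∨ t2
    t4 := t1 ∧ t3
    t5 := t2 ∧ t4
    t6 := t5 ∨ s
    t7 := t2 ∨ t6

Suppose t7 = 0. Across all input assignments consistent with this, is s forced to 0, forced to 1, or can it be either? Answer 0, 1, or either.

0

t7 = t2 ∨ t6 must be 0, so both t2 = 0 and t6 = 0.
t2 = t1 ∨ q must be 0, so both t1 = 0 and q = 0.
Every assignment with t7 = 0 has s = 0; there are 2 such assignment(s).
  p=0, q=0, r=0, s=0
  p=1, q=0, r=0, s=0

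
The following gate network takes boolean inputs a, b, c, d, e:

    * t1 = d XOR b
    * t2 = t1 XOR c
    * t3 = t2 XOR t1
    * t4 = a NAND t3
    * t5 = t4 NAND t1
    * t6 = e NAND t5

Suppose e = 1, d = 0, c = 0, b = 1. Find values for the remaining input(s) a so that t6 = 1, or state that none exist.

a=0

Check with e = 1, d = 0, c = 0, b = 1 and a=0:
t1 = d XOR b = 0 XOR 1 = 1
t2 = t1 XOR c = 1 XOR 0 = 1
t3 = t2 XOR t1 = 1 XOR 1 = 0
t4 = a NAND t3 = 0 NAND 0 = 1
t5 = t4 NAND t1 = 1 NAND 1 = 0
t6 = e NAND t5 = 1 NAND 0 = 1
So t6 = 1.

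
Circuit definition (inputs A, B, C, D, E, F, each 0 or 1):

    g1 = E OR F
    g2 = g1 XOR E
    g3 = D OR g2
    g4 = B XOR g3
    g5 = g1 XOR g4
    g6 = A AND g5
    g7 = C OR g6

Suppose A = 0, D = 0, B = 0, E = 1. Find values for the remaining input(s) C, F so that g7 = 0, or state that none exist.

Check with A = 0, D = 0, B = 0, E = 1 and C=0, F=0:
g1 = E OR F = 1 OR 0 = 1
g2 = g1 XOR E = 1 XOR 1 = 0
g3 = D OR g2 = 0 OR 0 = 0
g4 = B XOR g3 = 0 XOR 0 = 0
g5 = g1 XOR g4 = 1 XOR 0 = 1
g6 = A AND g5 = 0 AND 1 = 0
g7 = C OR g6 = 0 OR 0 = 0
So g7 = 0.

C=0, F=0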